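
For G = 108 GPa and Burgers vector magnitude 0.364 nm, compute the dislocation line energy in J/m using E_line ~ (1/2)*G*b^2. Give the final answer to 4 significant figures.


E = G*b^2/2
b = 0.364 nm = 3.64e-10 m
G = 108 GPa = 1.08e+11 Pa
E = 0.5 * 1.08e+11 * (3.64e-10)^2
E = 7.155e-09 J/m


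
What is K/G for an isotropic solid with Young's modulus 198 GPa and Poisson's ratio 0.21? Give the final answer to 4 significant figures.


G = E / (2*(1+nu))
G = 198 / (2*(1+0.21)) = 81.8182 GPa
K = E / (3*(1-2*nu))
K = 198 / (3*(1-2*0.21)) = 113.793 GPa
K/G = 113.793 / 81.8182 = 1.391


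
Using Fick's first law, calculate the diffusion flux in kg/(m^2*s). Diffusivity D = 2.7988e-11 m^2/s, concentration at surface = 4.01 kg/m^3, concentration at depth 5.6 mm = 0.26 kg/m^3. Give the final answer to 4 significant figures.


J = -D * (dC/dx) = D * (C1 - C2) / dx
J = 2.7988e-11 * (4.01 - 0.26) / 5.6e-03
J = 1.874e-08 kg/(m^2*s)


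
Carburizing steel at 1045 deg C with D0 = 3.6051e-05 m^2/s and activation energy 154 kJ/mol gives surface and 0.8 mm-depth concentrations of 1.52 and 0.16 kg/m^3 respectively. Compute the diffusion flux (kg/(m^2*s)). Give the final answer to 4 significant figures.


Step 1: D = D0 * exp(-Qd/(R*T))
T = 1045 + 273.15 = 1318.15 K
D = 3.6051e-05 * exp(-154e3 / (8.314 * 1318.15)) = 2.84513e-11 m^2/s
Step 2: J = D * (C1 - C2) / dx
J = 2.84513e-11 * (1.52 - 0.16) / 8e-04
J = 4.837e-08 kg/(m^2*s)


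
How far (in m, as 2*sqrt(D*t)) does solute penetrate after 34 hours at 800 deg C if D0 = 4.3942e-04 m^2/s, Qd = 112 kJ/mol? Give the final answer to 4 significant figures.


Step 1: D = D0 * exp(-Qd/(R*T))
T = 1073.15 K
D = 4.3942e-04 * exp(-112e3 / (8.314 * 1073.15)) = 1.55303e-09 m^2/s
Step 2: L = 2*sqrt(D*t)
t = 34 h = 122400 s
L = 2*sqrt(1.55303e-09 * 122400) = 0.02757 m


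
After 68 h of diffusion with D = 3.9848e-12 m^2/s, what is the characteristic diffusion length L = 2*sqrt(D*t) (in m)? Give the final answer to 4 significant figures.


t = 68 hr = 244800 s
Diffusion length = 2*sqrt(D*t)
= 2*sqrt(3.9848e-12 * 244800)
= 1.975e-03 m


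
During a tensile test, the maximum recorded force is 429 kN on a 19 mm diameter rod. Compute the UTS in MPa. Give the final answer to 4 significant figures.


A0 = pi*(d/2)^2 = pi*(19/2)^2 = 283.529 mm^2
UTS = F_max / A0 = 429*1000 / 283.529
UTS = 1513 MPa


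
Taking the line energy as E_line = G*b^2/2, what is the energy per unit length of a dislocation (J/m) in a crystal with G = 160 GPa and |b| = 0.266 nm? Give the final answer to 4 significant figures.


E = G*b^2/2
b = 0.266 nm = 2.66e-10 m
G = 160 GPa = 1.6e+11 Pa
E = 0.5 * 1.6e+11 * (2.66e-10)^2
E = 5.66e-09 J/m


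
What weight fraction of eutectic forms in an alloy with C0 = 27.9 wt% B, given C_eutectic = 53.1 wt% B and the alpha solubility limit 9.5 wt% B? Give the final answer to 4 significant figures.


f_primary = (C_e - C0) / (C_e - C_alpha_max)
f_primary = (53.1 - 27.9) / (53.1 - 9.5)
f_primary = 0.577982
f_eutectic = 1 - 0.577982 = 0.422


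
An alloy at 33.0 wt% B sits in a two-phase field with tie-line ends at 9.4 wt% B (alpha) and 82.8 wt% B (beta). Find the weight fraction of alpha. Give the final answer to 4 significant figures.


f_alpha = (C_beta - C0) / (C_beta - C_alpha)
f_alpha = (82.8 - 33.0) / (82.8 - 9.4)
f_alpha = 0.6785


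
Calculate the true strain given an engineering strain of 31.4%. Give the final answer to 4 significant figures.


epsilon_true = ln(1 + epsilon_eng)
epsilon_true = ln(1 + 0.314)
epsilon_true = 0.2731


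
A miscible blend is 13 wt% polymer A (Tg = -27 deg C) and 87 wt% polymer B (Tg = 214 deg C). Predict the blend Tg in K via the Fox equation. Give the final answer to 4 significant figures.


1/Tg = w1/Tg1 + w2/Tg2 (in Kelvin)
Tg1 = 246.15 K, Tg2 = 487.15 K
1/Tg = 0.13/246.15 + 0.87/487.15
Tg = 432.1 K


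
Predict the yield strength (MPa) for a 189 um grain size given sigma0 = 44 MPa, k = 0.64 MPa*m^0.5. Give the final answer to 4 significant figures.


sigma_y = sigma0 + k / sqrt(d)
d = 189 um = 1.89e-04 m
sigma_y = 44 + 0.64 / sqrt(1.89e-04)
sigma_y = 90.55 MPa


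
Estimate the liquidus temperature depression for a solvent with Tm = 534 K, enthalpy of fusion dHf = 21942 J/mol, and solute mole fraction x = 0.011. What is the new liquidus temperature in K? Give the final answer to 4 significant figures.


dT = R*Tm^2*x / dHf
dT = 8.314 * 534^2 * 0.011 / 21942
dT = 1.18853 K
T_new = 534 - 1.18853 = 532.8 K


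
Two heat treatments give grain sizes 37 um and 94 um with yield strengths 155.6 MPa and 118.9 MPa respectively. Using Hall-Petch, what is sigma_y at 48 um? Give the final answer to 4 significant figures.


sigma_y = sigma0 + k / sqrt(d)
1/sqrt(d1) = 1/sqrt(3.7e-05) = 164.399;  1/sqrt(d2) = 103.142
k = (sigma1 - sigma2) / (1/sqrt(d1) - 1/sqrt(d2)) = (155.6 - 118.9) / (164.399 - 103.142) = 0.599117 MPa*m^0.5
sigma0 = sigma1 - k/sqrt(d1) = 155.6 - 0.599117*164.399 = 57.1058 MPa
sigma_y(d3) = 57.1058 + 0.599117 / sqrt(4.8e-05) = 143.6 MPa


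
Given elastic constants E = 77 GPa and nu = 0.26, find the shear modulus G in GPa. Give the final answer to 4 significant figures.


G = E / (2*(1+nu))
G = 77 / (2*(1+0.26))
G = 30.56 GPa


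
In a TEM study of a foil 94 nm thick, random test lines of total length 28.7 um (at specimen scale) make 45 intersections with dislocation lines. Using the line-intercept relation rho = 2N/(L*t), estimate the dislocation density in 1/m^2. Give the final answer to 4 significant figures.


rho = 2N / (L * t)
L = 28.7 um = 2.87e-05 m, t = 94 nm = 9.4e-08 m
rho = 2 * 45 / (2.87e-05 * 9.4e-08)
rho = 3.336e+13 1/m^2


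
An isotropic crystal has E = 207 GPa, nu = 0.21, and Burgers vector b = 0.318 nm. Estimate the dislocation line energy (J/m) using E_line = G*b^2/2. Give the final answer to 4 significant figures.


Step 1: G = E / (2*(1+nu))
G = 207 / (2*(1+0.21)) = 85.5372 GPa = 8.55372e+10 Pa
Step 2: E_line = G*b^2/2
b = 0.318 nm = 3.18e-10 m
E_line = 0.5 * 8.55372e+10 * (3.18e-10)^2 = 4.325e-09 J/m


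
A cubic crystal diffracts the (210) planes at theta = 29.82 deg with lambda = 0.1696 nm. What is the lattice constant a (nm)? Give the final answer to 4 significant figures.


d = lambda / (2*sin(theta))
d = 0.1696 / (2*sin(29.82 deg))
d = 0.170529 nm
a = d * sqrt(h^2+k^2+l^2) = 0.170529 * sqrt(5)
a = 0.3813 nm


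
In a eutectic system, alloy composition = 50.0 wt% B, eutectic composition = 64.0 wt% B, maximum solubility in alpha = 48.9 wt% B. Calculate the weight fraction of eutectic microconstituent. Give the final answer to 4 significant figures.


f_primary = (C_e - C0) / (C_e - C_alpha_max)
f_primary = (64.0 - 50.0) / (64.0 - 48.9)
f_primary = 0.927152
f_eutectic = 1 - 0.927152 = 0.07285


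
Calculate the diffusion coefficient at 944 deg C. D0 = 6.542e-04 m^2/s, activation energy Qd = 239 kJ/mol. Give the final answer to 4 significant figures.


D = D0 * exp(-Qd / (R*T))
T = 1217.15 K
D = 6.542e-04 * exp(-239e3 / (8.314 * 1217.15))
D = 3.618e-14 m^2/s


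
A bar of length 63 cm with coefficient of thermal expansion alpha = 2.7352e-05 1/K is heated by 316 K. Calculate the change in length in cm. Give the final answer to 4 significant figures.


dL = L0 * alpha * dT
dL = 63 * 2.7352e-05 * 316
dL = 0.5445 cm


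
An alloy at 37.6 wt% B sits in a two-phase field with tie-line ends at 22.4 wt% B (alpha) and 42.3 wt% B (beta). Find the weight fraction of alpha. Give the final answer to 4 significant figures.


f_alpha = (C_beta - C0) / (C_beta - C_alpha)
f_alpha = (42.3 - 37.6) / (42.3 - 22.4)
f_alpha = 0.2362


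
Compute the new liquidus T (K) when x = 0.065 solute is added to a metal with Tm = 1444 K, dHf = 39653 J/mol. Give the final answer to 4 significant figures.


dT = R*Tm^2*x / dHf
dT = 8.314 * 1444^2 * 0.065 / 39653
dT = 28.4172 K
T_new = 1444 - 28.4172 = 1416 K


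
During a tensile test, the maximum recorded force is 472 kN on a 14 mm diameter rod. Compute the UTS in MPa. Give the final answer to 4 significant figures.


A0 = pi*(d/2)^2 = pi*(14/2)^2 = 153.938 mm^2
UTS = F_max / A0 = 472*1000 / 153.938
UTS = 3066 MPa


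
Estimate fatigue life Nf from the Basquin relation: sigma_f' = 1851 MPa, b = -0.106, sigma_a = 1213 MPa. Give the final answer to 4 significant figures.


sigma_a = sigma_f' * (2*Nf)^b
2*Nf = (sigma_a / sigma_f')^(1/b)
2*Nf = (1213 / 1851)^(1/-0.106)
2*Nf = 53.8967
Nf = 26.95 cycles


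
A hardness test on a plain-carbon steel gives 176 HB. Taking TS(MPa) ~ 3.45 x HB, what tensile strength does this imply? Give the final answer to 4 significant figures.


TS (MPa) = 3.45 * HB
TS = 3.45 * 176
TS = 607.2 MPa


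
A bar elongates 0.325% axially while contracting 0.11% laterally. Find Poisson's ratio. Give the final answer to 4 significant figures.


nu = -epsilon_lat / epsilon_axial
Lateral strain is contraction (negative), so using magnitudes:
nu = 0.11 / 0.325
nu = 0.3385


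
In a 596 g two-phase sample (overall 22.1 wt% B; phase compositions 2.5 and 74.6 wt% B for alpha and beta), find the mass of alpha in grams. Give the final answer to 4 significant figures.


f_alpha = (C_beta - C0) / (C_beta - C_alpha)
f_alpha = (74.6 - 22.1) / (74.6 - 2.5) = 0.728155
m_alpha = f_alpha * m_total = 0.728155 * 596 = 434 g


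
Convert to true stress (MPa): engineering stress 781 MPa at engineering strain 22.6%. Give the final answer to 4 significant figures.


sigma_true = sigma_eng * (1 + epsilon_eng)
sigma_true = 781 * (1 + 0.226)
sigma_true = 957.5 MPa


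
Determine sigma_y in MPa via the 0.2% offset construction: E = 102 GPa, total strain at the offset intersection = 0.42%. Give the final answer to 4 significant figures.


Offset strain = 0.002
Elastic strain at yield = total_strain - offset = 4.2e-03 - 0.002 = 2.2e-03
sigma_y = E * elastic_strain = 102000 * 2.2e-03
sigma_y = 224.4 MPa


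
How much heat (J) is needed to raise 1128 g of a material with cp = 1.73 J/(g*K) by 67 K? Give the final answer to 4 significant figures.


Q = m * cp * dT
Q = 1128 * 1.73 * 67
Q = 130700 J


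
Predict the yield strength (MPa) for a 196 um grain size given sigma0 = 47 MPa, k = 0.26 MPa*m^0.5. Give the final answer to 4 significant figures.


sigma_y = sigma0 + k / sqrt(d)
d = 196 um = 1.96e-04 m
sigma_y = 47 + 0.26 / sqrt(1.96e-04)
sigma_y = 65.57 MPa


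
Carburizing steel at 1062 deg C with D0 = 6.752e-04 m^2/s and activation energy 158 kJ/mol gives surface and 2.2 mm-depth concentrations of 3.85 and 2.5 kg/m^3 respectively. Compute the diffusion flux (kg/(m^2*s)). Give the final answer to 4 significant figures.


Step 1: D = D0 * exp(-Qd/(R*T))
T = 1062 + 273.15 = 1335.15 K
D = 6.752e-04 * exp(-158e3 / (8.314 * 1335.15)) = 4.44454e-10 m^2/s
Step 2: J = D * (C1 - C2) / dx
J = 4.44454e-10 * (3.85 - 2.5) / 2.2e-03
J = 2.727e-07 kg/(m^2*s)


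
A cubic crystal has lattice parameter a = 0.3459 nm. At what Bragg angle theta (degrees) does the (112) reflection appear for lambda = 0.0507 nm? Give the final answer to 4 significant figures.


d = a / sqrt(h^2+k^2+l^2)
d = 0.3459 / sqrt(6) = 0.141213 nm
lambda = 2*d*sin(theta)  =>  sin(theta) = lambda / (2*d)
sin(theta) = 0.0507 / (2 * 0.141213) = 0.179516
theta = 10.34 deg


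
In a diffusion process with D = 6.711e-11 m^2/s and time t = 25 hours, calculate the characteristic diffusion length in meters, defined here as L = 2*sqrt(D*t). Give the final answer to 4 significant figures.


t = 25 hr = 90000 s
Diffusion length = 2*sqrt(D*t)
= 2*sqrt(6.711e-11 * 90000)
= 4.915e-03 m


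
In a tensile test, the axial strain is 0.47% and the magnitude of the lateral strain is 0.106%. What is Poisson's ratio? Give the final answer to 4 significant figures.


nu = -epsilon_lat / epsilon_axial
Lateral strain is contraction (negative), so using magnitudes:
nu = 0.106 / 0.47
nu = 0.2255


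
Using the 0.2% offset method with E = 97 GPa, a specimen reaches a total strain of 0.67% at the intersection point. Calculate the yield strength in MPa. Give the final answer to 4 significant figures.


Offset strain = 0.002
Elastic strain at yield = total_strain - offset = 6.7e-03 - 0.002 = 4.7e-03
sigma_y = E * elastic_strain = 97000 * 4.7e-03
sigma_y = 455.9 MPa


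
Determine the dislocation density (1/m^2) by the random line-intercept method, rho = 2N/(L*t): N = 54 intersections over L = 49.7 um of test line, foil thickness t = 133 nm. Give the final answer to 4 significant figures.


rho = 2N / (L * t)
L = 49.7 um = 4.97e-05 m, t = 133 nm = 1.33e-07 m
rho = 2 * 54 / (4.97e-05 * 1.33e-07)
rho = 1.634e+13 1/m^2


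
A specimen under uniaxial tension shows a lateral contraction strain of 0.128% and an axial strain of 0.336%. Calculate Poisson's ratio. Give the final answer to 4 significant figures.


nu = -epsilon_lat / epsilon_axial
Lateral strain is contraction (negative), so using magnitudes:
nu = 0.128 / 0.336
nu = 0.381


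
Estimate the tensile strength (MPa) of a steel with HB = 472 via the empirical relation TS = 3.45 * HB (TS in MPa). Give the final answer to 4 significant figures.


TS (MPa) = 3.45 * HB
TS = 3.45 * 472
TS = 1628 MPa


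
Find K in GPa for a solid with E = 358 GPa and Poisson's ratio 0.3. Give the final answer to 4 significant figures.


K = E / (3*(1-2*nu))
K = 358 / (3*(1-2*0.3))
K = 298.3 GPa


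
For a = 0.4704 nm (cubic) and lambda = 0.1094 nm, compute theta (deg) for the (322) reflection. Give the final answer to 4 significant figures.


d = a / sqrt(h^2+k^2+l^2)
d = 0.4704 / sqrt(17) = 0.114089 nm
lambda = 2*d*sin(theta)  =>  sin(theta) = lambda / (2*d)
sin(theta) = 0.1094 / (2 * 0.114089) = 0.479451
theta = 28.65 deg


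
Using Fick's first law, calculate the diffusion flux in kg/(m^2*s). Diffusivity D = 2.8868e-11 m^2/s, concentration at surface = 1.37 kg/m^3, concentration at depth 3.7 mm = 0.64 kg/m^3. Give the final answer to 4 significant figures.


J = -D * (dC/dx) = D * (C1 - C2) / dx
J = 2.8868e-11 * (1.37 - 0.64) / 3.7e-03
J = 5.696e-09 kg/(m^2*s)


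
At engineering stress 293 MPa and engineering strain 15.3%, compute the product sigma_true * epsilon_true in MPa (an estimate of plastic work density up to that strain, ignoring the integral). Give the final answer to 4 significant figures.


sigma_true = sigma_eng * (1 + epsilon_eng)
sigma_true = 293 * (1 + 0.153) = 337.829 MPa
epsilon_true = ln(1 + epsilon_eng)
epsilon_true = ln(1 + 0.153) = 0.142367
sigma_true * epsilon_true = 337.829 * 0.142367 = 48.1 MPa


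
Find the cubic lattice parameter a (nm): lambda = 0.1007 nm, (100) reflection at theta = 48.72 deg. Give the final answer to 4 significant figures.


d = lambda / (2*sin(theta))
d = 0.1007 / (2*sin(48.72 deg))
d = 0.0669998 nm
a = d * sqrt(h^2+k^2+l^2) = 0.0669998 * sqrt(1)
a = 0.067 nm


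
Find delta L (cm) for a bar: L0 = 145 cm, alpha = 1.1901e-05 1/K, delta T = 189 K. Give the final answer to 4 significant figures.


dL = L0 * alpha * dT
dL = 145 * 1.1901e-05 * 189
dL = 0.3261 cm


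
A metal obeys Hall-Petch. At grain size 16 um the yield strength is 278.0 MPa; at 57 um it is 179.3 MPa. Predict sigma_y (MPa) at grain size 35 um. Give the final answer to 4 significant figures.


sigma_y = sigma0 + k / sqrt(d)
1/sqrt(d1) = 1/sqrt(1.6e-05) = 250;  1/sqrt(d2) = 132.453
k = (sigma1 - sigma2) / (1/sqrt(d1) - 1/sqrt(d2)) = (278.0 - 179.3) / (250 - 132.453) = 0.839666 MPa*m^0.5
sigma0 = sigma1 - k/sqrt(d1) = 278.0 - 0.839666*250 = 68.0835 MPa
sigma_y(d3) = 68.0835 + 0.839666 / sqrt(3.5e-05) = 210 MPa


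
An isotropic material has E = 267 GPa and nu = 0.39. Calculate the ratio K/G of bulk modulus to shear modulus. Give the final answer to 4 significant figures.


G = E / (2*(1+nu))
G = 267 / (2*(1+0.39)) = 96.0432 GPa
K = E / (3*(1-2*nu))
K = 267 / (3*(1-2*0.39)) = 404.545 GPa
K/G = 404.545 / 96.0432 = 4.212


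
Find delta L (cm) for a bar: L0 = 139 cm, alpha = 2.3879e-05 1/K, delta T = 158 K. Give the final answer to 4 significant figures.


dL = L0 * alpha * dT
dL = 139 * 2.3879e-05 * 158
dL = 0.5244 cm


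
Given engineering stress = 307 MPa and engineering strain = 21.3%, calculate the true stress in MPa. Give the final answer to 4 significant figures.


sigma_true = sigma_eng * (1 + epsilon_eng)
sigma_true = 307 * (1 + 0.213)
sigma_true = 372.4 MPa


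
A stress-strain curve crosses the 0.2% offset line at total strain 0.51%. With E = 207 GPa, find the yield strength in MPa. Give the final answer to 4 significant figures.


Offset strain = 0.002
Elastic strain at yield = total_strain - offset = 5.1e-03 - 0.002 = 3.1e-03
sigma_y = E * elastic_strain = 207000 * 3.1e-03
sigma_y = 641.7 MPa


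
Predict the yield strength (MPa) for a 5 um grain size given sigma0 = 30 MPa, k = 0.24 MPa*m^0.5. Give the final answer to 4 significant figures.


sigma_y = sigma0 + k / sqrt(d)
d = 5 um = 5e-06 m
sigma_y = 30 + 0.24 / sqrt(5e-06)
sigma_y = 137.3 MPa


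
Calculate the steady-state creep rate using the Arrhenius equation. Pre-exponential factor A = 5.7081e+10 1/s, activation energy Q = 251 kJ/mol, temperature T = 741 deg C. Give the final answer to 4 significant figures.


rate = A * exp(-Q / (R*T))
T = 741 + 273.15 = 1014.15 K
rate = 5.7081e+10 * exp(-251e3 / (8.314 * 1014.15))
rate = 6.731e-03 1/s


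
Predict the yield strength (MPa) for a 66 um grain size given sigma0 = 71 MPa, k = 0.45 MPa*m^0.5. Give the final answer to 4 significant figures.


sigma_y = sigma0 + k / sqrt(d)
d = 66 um = 6.6e-05 m
sigma_y = 71 + 0.45 / sqrt(6.6e-05)
sigma_y = 126.4 MPa


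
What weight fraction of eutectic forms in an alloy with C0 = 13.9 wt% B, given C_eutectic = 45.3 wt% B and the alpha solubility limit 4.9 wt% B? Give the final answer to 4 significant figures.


f_primary = (C_e - C0) / (C_e - C_alpha_max)
f_primary = (45.3 - 13.9) / (45.3 - 4.9)
f_primary = 0.777228
f_eutectic = 1 - 0.777228 = 0.2228


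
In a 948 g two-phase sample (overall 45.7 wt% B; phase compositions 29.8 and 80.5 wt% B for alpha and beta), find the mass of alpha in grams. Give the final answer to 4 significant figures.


f_alpha = (C_beta - C0) / (C_beta - C_alpha)
f_alpha = (80.5 - 45.7) / (80.5 - 29.8) = 0.686391
m_alpha = f_alpha * m_total = 0.686391 * 948 = 650.7 g


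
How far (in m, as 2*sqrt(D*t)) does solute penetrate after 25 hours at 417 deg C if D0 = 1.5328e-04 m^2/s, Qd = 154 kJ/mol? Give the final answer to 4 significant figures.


Step 1: D = D0 * exp(-Qd/(R*T))
T = 690.15 K
D = 1.5328e-04 * exp(-154e3 / (8.314 * 690.15)) = 3.38402e-16 m^2/s
Step 2: L = 2*sqrt(D*t)
t = 25 h = 90000 s
L = 2*sqrt(3.38402e-16 * 90000) = 1.104e-05 m


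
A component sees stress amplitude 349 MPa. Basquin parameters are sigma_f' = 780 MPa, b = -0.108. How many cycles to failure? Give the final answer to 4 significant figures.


sigma_a = sigma_f' * (2*Nf)^b
2*Nf = (sigma_a / sigma_f')^(1/b)
2*Nf = (349 / 780)^(1/-0.108)
2*Nf = 1713.85
Nf = 856.9 cycles


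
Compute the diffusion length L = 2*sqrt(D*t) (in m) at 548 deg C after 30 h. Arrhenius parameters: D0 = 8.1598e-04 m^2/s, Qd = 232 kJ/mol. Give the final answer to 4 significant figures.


Step 1: D = D0 * exp(-Qd/(R*T))
T = 821.15 K
D = 8.1598e-04 * exp(-232e3 / (8.314 * 821.15)) = 1.42319e-18 m^2/s
Step 2: L = 2*sqrt(D*t)
t = 30 h = 108000 s
L = 2*sqrt(1.42319e-18 * 108000) = 7.841e-07 m


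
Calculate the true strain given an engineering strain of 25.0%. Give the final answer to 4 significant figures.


epsilon_true = ln(1 + epsilon_eng)
epsilon_true = ln(1 + 0.25)
epsilon_true = 0.2231


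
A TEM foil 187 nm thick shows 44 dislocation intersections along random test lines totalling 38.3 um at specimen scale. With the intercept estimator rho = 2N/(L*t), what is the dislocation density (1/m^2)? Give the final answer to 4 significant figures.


rho = 2N / (L * t)
L = 38.3 um = 3.83e-05 m, t = 187 nm = 1.87e-07 m
rho = 2 * 44 / (3.83e-05 * 1.87e-07)
rho = 1.229e+13 1/m^2


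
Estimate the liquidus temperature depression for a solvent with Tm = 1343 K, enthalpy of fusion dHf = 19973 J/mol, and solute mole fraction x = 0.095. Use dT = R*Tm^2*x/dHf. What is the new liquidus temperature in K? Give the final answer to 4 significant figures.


dT = R*Tm^2*x / dHf
dT = 8.314 * 1343^2 * 0.095 / 19973
dT = 71.3251 K
T_new = 1343 - 71.3251 = 1272 K


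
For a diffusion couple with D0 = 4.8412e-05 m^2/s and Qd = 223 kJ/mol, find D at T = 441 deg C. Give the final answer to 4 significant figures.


D = D0 * exp(-Qd / (R*T))
T = 714.15 K
D = 4.8412e-05 * exp(-223e3 / (8.314 * 714.15))
D = 2.364e-21 m^2/s


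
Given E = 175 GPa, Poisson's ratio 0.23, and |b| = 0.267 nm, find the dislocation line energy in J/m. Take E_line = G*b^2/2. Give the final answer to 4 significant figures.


Step 1: G = E / (2*(1+nu))
G = 175 / (2*(1+0.23)) = 71.1382 GPa = 7.11382e+10 Pa
Step 2: E_line = G*b^2/2
b = 0.267 nm = 2.67e-10 m
E_line = 0.5 * 7.11382e+10 * (2.67e-10)^2 = 2.536e-09 J/m


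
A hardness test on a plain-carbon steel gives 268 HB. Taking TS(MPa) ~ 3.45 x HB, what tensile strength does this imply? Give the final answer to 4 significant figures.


TS (MPa) = 3.45 * HB
TS = 3.45 * 268
TS = 924.6 MPa


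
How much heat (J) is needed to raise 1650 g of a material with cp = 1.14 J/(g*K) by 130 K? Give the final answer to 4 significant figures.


Q = m * cp * dT
Q = 1650 * 1.14 * 130
Q = 244500 J


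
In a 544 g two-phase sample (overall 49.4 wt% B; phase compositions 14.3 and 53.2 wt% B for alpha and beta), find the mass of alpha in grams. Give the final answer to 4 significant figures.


f_alpha = (C_beta - C0) / (C_beta - C_alpha)
f_alpha = (53.2 - 49.4) / (53.2 - 14.3) = 0.0976864
m_alpha = f_alpha * m_total = 0.0976864 * 544 = 53.14 g


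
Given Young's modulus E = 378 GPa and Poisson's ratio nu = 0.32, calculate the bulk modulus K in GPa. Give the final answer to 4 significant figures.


K = E / (3*(1-2*nu))
K = 378 / (3*(1-2*0.32))
K = 350 GPa


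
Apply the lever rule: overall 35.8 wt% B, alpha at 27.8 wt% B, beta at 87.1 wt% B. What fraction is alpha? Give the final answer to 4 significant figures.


f_alpha = (C_beta - C0) / (C_beta - C_alpha)
f_alpha = (87.1 - 35.8) / (87.1 - 27.8)
f_alpha = 0.8651


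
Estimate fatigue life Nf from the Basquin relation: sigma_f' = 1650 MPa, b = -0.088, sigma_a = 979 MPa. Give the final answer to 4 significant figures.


sigma_a = sigma_f' * (2*Nf)^b
2*Nf = (sigma_a / sigma_f')^(1/b)
2*Nf = (979 / 1650)^(1/-0.088)
2*Nf = 376.834
Nf = 188.4 cycles


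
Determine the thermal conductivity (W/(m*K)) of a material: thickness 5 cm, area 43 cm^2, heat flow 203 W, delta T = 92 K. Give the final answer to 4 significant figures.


k = Q*L / (A*dT)
L = 0.05 m, A = 4.3e-03 m^2
k = 203 * 0.05 / (4.3e-03 * 92)
k = 25.66 W/(m*K)


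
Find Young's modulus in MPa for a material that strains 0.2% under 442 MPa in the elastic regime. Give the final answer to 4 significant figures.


E = sigma / epsilon
epsilon = 0.2% = 2e-03
E = 442 / 2e-03
E = 221000 MPa


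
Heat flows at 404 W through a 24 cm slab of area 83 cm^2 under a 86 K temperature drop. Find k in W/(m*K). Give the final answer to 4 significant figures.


k = Q*L / (A*dT)
L = 0.24 m, A = 8.3e-03 m^2
k = 404 * 0.24 / (8.3e-03 * 86)
k = 135.8 W/(m*K)


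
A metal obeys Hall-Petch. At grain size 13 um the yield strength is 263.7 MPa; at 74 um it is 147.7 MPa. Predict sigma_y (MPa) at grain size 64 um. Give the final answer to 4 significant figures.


sigma_y = sigma0 + k / sqrt(d)
1/sqrt(d1) = 1/sqrt(1.3e-05) = 277.35;  1/sqrt(d2) = 116.248
k = (sigma1 - sigma2) / (1/sqrt(d1) - 1/sqrt(d2)) = (263.7 - 147.7) / (277.35 - 116.248) = 0.720039 MPa*m^0.5
sigma0 = sigma1 - k/sqrt(d1) = 263.7 - 0.720039*277.35 = 63.9972 MPa
sigma_y(d3) = 63.9972 + 0.720039 / sqrt(6.4e-05) = 154 MPa


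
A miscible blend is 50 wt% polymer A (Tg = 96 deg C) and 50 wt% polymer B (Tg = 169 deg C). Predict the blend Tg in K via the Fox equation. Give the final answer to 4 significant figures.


1/Tg = w1/Tg1 + w2/Tg2 (in Kelvin)
Tg1 = 369.15 K, Tg2 = 442.15 K
1/Tg = 0.5/369.15 + 0.5/442.15
Tg = 402.4 K


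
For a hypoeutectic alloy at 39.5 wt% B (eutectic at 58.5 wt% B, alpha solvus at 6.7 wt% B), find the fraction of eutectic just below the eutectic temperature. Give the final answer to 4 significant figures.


f_primary = (C_e - C0) / (C_e - C_alpha_max)
f_primary = (58.5 - 39.5) / (58.5 - 6.7)
f_primary = 0.366795
f_eutectic = 1 - 0.366795 = 0.6332


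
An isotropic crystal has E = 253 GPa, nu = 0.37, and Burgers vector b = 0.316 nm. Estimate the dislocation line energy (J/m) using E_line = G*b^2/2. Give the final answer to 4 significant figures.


Step 1: G = E / (2*(1+nu))
G = 253 / (2*(1+0.37)) = 92.3358 GPa = 9.23358e+10 Pa
Step 2: E_line = G*b^2/2
b = 0.316 nm = 3.16e-10 m
E_line = 0.5 * 9.23358e+10 * (3.16e-10)^2 = 4.61e-09 J/m


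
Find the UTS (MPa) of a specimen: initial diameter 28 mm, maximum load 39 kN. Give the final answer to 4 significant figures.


A0 = pi*(d/2)^2 = pi*(28/2)^2 = 615.752 mm^2
UTS = F_max / A0 = 39*1000 / 615.752
UTS = 63.34 MPa


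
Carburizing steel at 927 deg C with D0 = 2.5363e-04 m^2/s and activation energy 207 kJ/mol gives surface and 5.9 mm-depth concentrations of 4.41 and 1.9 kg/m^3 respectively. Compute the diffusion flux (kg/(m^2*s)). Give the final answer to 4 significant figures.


Step 1: D = D0 * exp(-Qd/(R*T))
T = 927 + 273.15 = 1200.15 K
D = 2.5363e-04 * exp(-207e3 / (8.314 * 1200.15)) = 2.48042e-13 m^2/s
Step 2: J = D * (C1 - C2) / dx
J = 2.48042e-13 * (4.41 - 1.9) / 5.9e-03
J = 1.055e-10 kg/(m^2*s)


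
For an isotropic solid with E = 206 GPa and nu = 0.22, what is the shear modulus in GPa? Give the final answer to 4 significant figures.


G = E / (2*(1+nu))
G = 206 / (2*(1+0.22))
G = 84.43 GPa


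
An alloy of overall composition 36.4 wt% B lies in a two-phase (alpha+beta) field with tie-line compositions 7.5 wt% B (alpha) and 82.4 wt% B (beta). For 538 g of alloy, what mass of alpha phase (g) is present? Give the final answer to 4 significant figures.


f_alpha = (C_beta - C0) / (C_beta - C_alpha)
f_alpha = (82.4 - 36.4) / (82.4 - 7.5) = 0.614152
m_alpha = f_alpha * m_total = 0.614152 * 538 = 330.4 g


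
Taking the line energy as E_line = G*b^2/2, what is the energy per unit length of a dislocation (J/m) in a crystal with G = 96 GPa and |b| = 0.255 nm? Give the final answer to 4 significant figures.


E = G*b^2/2
b = 0.255 nm = 2.55e-10 m
G = 96 GPa = 9.6e+10 Pa
E = 0.5 * 9.6e+10 * (2.55e-10)^2
E = 3.121e-09 J/m


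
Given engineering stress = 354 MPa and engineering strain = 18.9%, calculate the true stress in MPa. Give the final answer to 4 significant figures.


sigma_true = sigma_eng * (1 + epsilon_eng)
sigma_true = 354 * (1 + 0.189)
sigma_true = 420.9 MPa


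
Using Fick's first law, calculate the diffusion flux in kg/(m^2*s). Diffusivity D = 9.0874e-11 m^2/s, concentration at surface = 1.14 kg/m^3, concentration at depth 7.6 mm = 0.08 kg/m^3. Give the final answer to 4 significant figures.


J = -D * (dC/dx) = D * (C1 - C2) / dx
J = 9.0874e-11 * (1.14 - 0.08) / 7.6e-03
J = 1.267e-08 kg/(m^2*s)


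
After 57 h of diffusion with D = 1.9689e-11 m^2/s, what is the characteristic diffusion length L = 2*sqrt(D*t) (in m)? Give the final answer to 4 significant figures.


t = 57 hr = 205200 s
Diffusion length = 2*sqrt(D*t)
= 2*sqrt(1.9689e-11 * 205200)
= 4.02e-03 m


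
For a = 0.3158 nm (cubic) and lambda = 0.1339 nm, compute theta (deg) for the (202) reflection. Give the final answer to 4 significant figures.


d = a / sqrt(h^2+k^2+l^2)
d = 0.3158 / sqrt(8) = 0.111652 nm
lambda = 2*d*sin(theta)  =>  sin(theta) = lambda / (2*d)
sin(theta) = 0.1339 / (2 * 0.111652) = 0.59963
theta = 36.84 deg


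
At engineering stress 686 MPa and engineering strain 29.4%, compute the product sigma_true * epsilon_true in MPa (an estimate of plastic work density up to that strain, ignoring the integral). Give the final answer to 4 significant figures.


sigma_true = sigma_eng * (1 + epsilon_eng)
sigma_true = 686 * (1 + 0.294) = 887.684 MPa
epsilon_true = ln(1 + epsilon_eng)
epsilon_true = ln(1 + 0.294) = 0.257738
sigma_true * epsilon_true = 887.684 * 0.257738 = 228.8 MPa


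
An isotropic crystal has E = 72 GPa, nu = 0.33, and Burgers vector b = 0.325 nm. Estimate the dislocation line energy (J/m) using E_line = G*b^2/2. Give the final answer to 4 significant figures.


Step 1: G = E / (2*(1+nu))
G = 72 / (2*(1+0.33)) = 27.0677 GPa = 2.70677e+10 Pa
Step 2: E_line = G*b^2/2
b = 0.325 nm = 3.25e-10 m
E_line = 0.5 * 2.70677e+10 * (3.25e-10)^2 = 1.43e-09 J/m


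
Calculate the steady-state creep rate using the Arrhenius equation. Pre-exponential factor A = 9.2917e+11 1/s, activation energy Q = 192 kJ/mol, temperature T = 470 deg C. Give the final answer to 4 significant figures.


rate = A * exp(-Q / (R*T))
T = 470 + 273.15 = 743.15 K
rate = 9.2917e+11 * exp(-192e3 / (8.314 * 743.15))
rate = 0.02967 1/s


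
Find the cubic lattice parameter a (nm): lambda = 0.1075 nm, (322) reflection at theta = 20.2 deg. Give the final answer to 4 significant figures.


d = lambda / (2*sin(theta))
d = 0.1075 / (2*sin(20.2 deg))
d = 0.155663 nm
a = d * sqrt(h^2+k^2+l^2) = 0.155663 * sqrt(17)
a = 0.6418 nm


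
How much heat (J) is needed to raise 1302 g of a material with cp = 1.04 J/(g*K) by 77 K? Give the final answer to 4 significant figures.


Q = m * cp * dT
Q = 1302 * 1.04 * 77
Q = 104300 J


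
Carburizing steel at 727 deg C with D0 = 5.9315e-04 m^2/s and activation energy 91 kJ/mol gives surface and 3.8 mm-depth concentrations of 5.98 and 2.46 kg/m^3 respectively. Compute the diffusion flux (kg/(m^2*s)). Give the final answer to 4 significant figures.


Step 1: D = D0 * exp(-Qd/(R*T))
T = 727 + 273.15 = 1000.15 K
D = 5.9315e-04 * exp(-91e3 / (8.314 * 1000.15)) = 1.04798e-08 m^2/s
Step 2: J = D * (C1 - C2) / dx
J = 1.04798e-08 * (5.98 - 2.46) / 3.8e-03
J = 9.708e-06 kg/(m^2*s)


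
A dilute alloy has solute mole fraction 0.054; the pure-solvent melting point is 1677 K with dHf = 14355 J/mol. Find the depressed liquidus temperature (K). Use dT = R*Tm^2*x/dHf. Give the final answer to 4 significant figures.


dT = R*Tm^2*x / dHf
dT = 8.314 * 1677^2 * 0.054 / 14355
dT = 87.9563 K
T_new = 1677 - 87.9563 = 1589 K


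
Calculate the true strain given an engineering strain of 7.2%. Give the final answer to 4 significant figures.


epsilon_true = ln(1 + epsilon_eng)
epsilon_true = ln(1 + 0.072)
epsilon_true = 0.06953


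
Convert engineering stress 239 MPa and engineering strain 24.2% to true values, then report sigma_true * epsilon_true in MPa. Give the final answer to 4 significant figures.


sigma_true = sigma_eng * (1 + epsilon_eng)
sigma_true = 239 * (1 + 0.242) = 296.838 MPa
epsilon_true = ln(1 + epsilon_eng)
epsilon_true = ln(1 + 0.242) = 0.216723
sigma_true * epsilon_true = 296.838 * 0.216723 = 64.33 MPa


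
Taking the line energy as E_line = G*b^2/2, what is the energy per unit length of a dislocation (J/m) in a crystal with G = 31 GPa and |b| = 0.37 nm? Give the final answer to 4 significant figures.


E = G*b^2/2
b = 0.37 nm = 3.7e-10 m
G = 31 GPa = 3.1e+10 Pa
E = 0.5 * 3.1e+10 * (3.7e-10)^2
E = 2.122e-09 J/m


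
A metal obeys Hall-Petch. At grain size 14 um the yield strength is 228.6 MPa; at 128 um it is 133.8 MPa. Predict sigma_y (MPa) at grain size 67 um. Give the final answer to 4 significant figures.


sigma_y = sigma0 + k / sqrt(d)
1/sqrt(d1) = 1/sqrt(1.4e-05) = 267.261;  1/sqrt(d2) = 88.3883
k = (sigma1 - sigma2) / (1/sqrt(d1) - 1/sqrt(d2)) = (228.6 - 133.8) / (267.261 - 88.3883) = 0.529985 MPa*m^0.5
sigma0 = sigma1 - k/sqrt(d1) = 228.6 - 0.529985*267.261 = 86.9555 MPa
sigma_y(d3) = 86.9555 + 0.529985 / sqrt(6.7e-05) = 151.7 MPa


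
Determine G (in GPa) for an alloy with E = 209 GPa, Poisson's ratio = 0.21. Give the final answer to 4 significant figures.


G = E / (2*(1+nu))
G = 209 / (2*(1+0.21))
G = 86.36 GPa


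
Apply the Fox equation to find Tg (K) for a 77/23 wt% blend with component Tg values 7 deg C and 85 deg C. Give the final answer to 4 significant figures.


1/Tg = w1/Tg1 + w2/Tg2 (in Kelvin)
Tg1 = 280.15 K, Tg2 = 358.15 K
1/Tg = 0.77/280.15 + 0.23/358.15
Tg = 294.9 K


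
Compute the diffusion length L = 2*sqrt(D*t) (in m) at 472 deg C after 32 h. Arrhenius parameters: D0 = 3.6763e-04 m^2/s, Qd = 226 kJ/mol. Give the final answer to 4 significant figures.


Step 1: D = D0 * exp(-Qd/(R*T))
T = 745.15 K
D = 3.6763e-04 * exp(-226e3 / (8.314 * 745.15)) = 5.27658e-20 m^2/s
Step 2: L = 2*sqrt(D*t)
t = 32 h = 115200 s
L = 2*sqrt(5.27658e-20 * 115200) = 1.559e-07 m


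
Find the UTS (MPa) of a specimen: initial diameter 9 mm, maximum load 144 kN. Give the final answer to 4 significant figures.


A0 = pi*(d/2)^2 = pi*(9/2)^2 = 63.6173 mm^2
UTS = F_max / A0 = 144*1000 / 63.6173
UTS = 2264 MPa


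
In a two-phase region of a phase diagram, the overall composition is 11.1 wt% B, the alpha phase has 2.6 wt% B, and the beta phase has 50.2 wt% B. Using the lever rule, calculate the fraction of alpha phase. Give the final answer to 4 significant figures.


f_alpha = (C_beta - C0) / (C_beta - C_alpha)
f_alpha = (50.2 - 11.1) / (50.2 - 2.6)
f_alpha = 0.8214


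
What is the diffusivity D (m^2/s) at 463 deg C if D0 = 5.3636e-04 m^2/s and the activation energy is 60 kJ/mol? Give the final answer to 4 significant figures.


D = D0 * exp(-Qd / (R*T))
T = 736.15 K
D = 5.3636e-04 * exp(-60e3 / (8.314 * 736.15))
D = 2.964e-08 m^2/s


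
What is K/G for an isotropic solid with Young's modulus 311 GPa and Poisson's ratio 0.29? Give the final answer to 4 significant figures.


G = E / (2*(1+nu))
G = 311 / (2*(1+0.29)) = 120.543 GPa
K = E / (3*(1-2*nu))
K = 311 / (3*(1-2*0.29)) = 246.825 GPa
K/G = 246.825 / 120.543 = 2.048


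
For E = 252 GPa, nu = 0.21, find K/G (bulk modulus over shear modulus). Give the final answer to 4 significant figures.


G = E / (2*(1+nu))
G = 252 / (2*(1+0.21)) = 104.132 GPa
K = E / (3*(1-2*nu))
K = 252 / (3*(1-2*0.21)) = 144.828 GPa
K/G = 144.828 / 104.132 = 1.391


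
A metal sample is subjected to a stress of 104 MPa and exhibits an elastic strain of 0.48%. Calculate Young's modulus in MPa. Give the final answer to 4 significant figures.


E = sigma / epsilon
epsilon = 0.48% = 4.8e-03
E = 104 / 4.8e-03
E = 21670 MPa


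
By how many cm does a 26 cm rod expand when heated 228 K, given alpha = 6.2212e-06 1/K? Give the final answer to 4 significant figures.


dL = L0 * alpha * dT
dL = 26 * 6.2212e-06 * 228
dL = 0.03688 cm


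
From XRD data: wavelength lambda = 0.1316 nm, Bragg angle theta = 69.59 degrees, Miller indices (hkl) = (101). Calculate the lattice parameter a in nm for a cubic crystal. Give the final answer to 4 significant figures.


d = lambda / (2*sin(theta))
d = 0.1316 / (2*sin(69.59 deg))
d = 0.0702076 nm
a = d * sqrt(h^2+k^2+l^2) = 0.0702076 * sqrt(2)
a = 0.09929 nm


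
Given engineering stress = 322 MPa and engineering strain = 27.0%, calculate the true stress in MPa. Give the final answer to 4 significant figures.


sigma_true = sigma_eng * (1 + epsilon_eng)
sigma_true = 322 * (1 + 0.27)
sigma_true = 408.9 MPa


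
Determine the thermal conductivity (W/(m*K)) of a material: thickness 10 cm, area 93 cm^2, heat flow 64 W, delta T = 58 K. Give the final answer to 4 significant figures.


k = Q*L / (A*dT)
L = 0.1 m, A = 9.3e-03 m^2
k = 64 * 0.1 / (9.3e-03 * 58)
k = 11.87 W/(m*K)


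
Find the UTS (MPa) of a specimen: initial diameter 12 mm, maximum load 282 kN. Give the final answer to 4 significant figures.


A0 = pi*(d/2)^2 = pi*(12/2)^2 = 113.097 mm^2
UTS = F_max / A0 = 282*1000 / 113.097
UTS = 2493 MPa


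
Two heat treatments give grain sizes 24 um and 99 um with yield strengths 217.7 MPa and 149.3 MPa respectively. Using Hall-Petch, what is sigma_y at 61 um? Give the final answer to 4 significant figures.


sigma_y = sigma0 + k / sqrt(d)
1/sqrt(d1) = 1/sqrt(2.4e-05) = 204.124;  1/sqrt(d2) = 100.504
k = (sigma1 - sigma2) / (1/sqrt(d1) - 1/sqrt(d2)) = (217.7 - 149.3) / (204.124 - 100.504) = 0.660102 MPa*m^0.5
sigma0 = sigma1 - k/sqrt(d1) = 217.7 - 0.660102*204.124 = 82.9573 MPa
sigma_y(d3) = 82.9573 + 0.660102 / sqrt(6.1e-05) = 167.5 MPa


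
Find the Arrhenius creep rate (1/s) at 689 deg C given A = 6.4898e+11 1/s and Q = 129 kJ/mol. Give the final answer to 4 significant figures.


rate = A * exp(-Q / (R*T))
T = 689 + 273.15 = 962.15 K
rate = 6.4898e+11 * exp(-129e3 / (8.314 * 962.15))
rate = 64360 1/s


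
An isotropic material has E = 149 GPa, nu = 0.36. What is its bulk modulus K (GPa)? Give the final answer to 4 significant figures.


K = E / (3*(1-2*nu))
K = 149 / (3*(1-2*0.36))
K = 177.4 GPa


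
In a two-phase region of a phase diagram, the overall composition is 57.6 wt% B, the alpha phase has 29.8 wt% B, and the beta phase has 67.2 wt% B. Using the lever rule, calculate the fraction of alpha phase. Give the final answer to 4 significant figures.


f_alpha = (C_beta - C0) / (C_beta - C_alpha)
f_alpha = (67.2 - 57.6) / (67.2 - 29.8)
f_alpha = 0.2567


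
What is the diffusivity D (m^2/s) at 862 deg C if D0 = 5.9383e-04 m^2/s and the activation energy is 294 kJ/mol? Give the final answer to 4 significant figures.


D = D0 * exp(-Qd / (R*T))
T = 1135.15 K
D = 5.9383e-04 * exp(-294e3 / (8.314 * 1135.15))
D = 1.756e-17 m^2/s


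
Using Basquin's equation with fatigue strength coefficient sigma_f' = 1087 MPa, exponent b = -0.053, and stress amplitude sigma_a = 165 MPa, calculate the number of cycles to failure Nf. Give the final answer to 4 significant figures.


sigma_a = sigma_f' * (2*Nf)^b
2*Nf = (sigma_a / sigma_f')^(1/b)
2*Nf = (165 / 1087)^(1/-0.053)
2*Nf = 2.80563e+15
Nf = 1.403e+15 cycles


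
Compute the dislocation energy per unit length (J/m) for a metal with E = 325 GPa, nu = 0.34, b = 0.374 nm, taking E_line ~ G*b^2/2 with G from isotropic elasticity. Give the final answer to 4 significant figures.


Step 1: G = E / (2*(1+nu))
G = 325 / (2*(1+0.34)) = 121.269 GPa = 1.21269e+11 Pa
Step 2: E_line = G*b^2/2
b = 0.374 nm = 3.74e-10 m
E_line = 0.5 * 1.21269e+11 * (3.74e-10)^2 = 8.481e-09 J/m


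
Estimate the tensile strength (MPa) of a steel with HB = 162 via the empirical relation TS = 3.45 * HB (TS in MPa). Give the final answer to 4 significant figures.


TS (MPa) = 3.45 * HB
TS = 3.45 * 162
TS = 558.9 MPa


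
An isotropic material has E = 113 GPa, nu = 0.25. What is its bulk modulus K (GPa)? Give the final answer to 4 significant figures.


K = E / (3*(1-2*nu))
K = 113 / (3*(1-2*0.25))
K = 75.33 GPa


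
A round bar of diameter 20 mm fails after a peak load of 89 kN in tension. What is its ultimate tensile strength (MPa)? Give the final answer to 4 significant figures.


A0 = pi*(d/2)^2 = pi*(20/2)^2 = 314.159 mm^2
UTS = F_max / A0 = 89*1000 / 314.159
UTS = 283.3 MPa


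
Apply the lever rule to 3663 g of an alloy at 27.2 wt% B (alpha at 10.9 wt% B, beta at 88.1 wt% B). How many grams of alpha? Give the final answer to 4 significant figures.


f_alpha = (C_beta - C0) / (C_beta - C_alpha)
f_alpha = (88.1 - 27.2) / (88.1 - 10.9) = 0.78886
m_alpha = f_alpha * m_total = 0.78886 * 3663 = 2890 g


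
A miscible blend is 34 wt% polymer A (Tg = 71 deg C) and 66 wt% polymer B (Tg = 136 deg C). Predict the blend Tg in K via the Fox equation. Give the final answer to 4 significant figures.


1/Tg = w1/Tg1 + w2/Tg2 (in Kelvin)
Tg1 = 344.15 K, Tg2 = 409.15 K
1/Tg = 0.34/344.15 + 0.66/409.15
Tg = 384.5 K


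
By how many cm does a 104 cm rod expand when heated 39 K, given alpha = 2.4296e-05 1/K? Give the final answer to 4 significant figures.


dL = L0 * alpha * dT
dL = 104 * 2.4296e-05 * 39
dL = 0.09854 cm
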